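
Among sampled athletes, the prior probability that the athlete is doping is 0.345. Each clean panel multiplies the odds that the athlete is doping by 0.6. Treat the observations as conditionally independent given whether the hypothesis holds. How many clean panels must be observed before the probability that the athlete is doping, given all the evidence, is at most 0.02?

7

Prior odds = 0.345/0.655 = 69/131.
Likelihood ratio per clean panel = 0.6.
Target posterior odds = 0.02/0.98 = 1/49.
Require 0.6ⁿ ≤ 1/49 ÷ (69/131) = 131/3381.
0.6⁶ = 729/15625 is still above 131/3381 but 0.6⁷ = 2187/78125 is at or below it, so n = 7.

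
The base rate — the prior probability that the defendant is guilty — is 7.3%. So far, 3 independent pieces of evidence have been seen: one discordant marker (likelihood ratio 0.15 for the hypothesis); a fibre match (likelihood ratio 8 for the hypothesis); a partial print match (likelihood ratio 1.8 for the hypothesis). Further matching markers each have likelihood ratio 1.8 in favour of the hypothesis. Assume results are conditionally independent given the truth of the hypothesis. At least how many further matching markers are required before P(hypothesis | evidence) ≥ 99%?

Prior odds = 0.073/0.927 = 73/927.
Combined Bayes factor of the evidence already in hand = 0.15 × 8 × 1.8 = 2.16.
Odds after that evidence = (73/927) × 2.16 = 438/2575.
Target odds = 0.99/0.01 = 99.
Need 1.8ⁿ ≥ 99 ÷ (438/2575) = 84975/146.
1.8¹⁰ ≈357.047 falls short of 84975/146 but 1.8¹¹ ≈642.684 reaches it, so n = 11.

11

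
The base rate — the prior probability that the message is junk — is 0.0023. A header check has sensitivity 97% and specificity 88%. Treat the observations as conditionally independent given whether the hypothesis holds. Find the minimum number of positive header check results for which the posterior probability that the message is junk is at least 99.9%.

7

Prior odds = 0.0023/0.9977 = 23/9977.
False-positive rate = 1 − 0.88 = 0.12; likelihood ratio of a positive = 0.97/0.12 = 97/12.
Target posterior odds = 0.999/0.001 = 999.
Require (97/12)ⁿ ≥ 999 ÷ (23/9977) = 9967023/23.
(97/12)⁶ ≈278961 falls short of 9967023/23 but (97/12)⁷ ≈2.25493e+06 reaches it, so n = 7.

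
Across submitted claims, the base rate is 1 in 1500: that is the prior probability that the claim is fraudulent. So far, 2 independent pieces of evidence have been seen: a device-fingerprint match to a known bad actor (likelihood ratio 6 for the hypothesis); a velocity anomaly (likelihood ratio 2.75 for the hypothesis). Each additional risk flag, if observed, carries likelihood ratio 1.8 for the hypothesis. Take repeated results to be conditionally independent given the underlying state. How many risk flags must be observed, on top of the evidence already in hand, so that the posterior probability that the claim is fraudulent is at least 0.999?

20

Prior odds = (1/1500)/(1499/1500) = 1/1499.
Combined Bayes factor of the evidence already in hand = 6 × 2.75 = 16.5.
Odds after that evidence = (1/1499) × 16.5 = 33/2998.
Target odds = 0.999/0.001 = 999.
Need 1.8ⁿ ≥ 999 ÷ (33/2998) = 998334/11.
1.8¹⁹ ≈70823.5 falls short of 998334/11 but 1.8²⁰ ≈127482 reaches it, so n = 20.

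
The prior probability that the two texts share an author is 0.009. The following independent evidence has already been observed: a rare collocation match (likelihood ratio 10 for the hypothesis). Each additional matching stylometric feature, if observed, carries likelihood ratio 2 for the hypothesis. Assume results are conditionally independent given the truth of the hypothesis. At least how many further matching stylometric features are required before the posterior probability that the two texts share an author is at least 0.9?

Prior odds = 0.009/0.991 = 9/991.
Bayes factor of the evidence already in hand = 10.
Odds after that evidence = (9/991) × 10 = 90/991.
Target odds = 0.9/0.1 = 9.
Need 2ⁿ ≥ 9 ÷ (90/991) = 99.1.
2⁶ = 64 falls short of 99.1 but 2⁷ = 128 reaches it, so n = 7.

7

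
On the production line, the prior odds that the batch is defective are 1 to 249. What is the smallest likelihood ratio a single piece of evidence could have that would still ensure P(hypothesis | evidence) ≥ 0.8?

996

Prior odds = 1/249.
Target odds = 0.8/0.2 = 4.
Required Bayes factor = 4 ÷ (1/249) = 996.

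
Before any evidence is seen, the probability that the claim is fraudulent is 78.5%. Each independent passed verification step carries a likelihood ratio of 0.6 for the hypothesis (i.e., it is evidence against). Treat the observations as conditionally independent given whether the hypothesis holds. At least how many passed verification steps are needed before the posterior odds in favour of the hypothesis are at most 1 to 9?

Prior odds: 0.785 ÷ 0.215 = 157/43.
Likelihood ratio per passed verification step = 0.6.
Target odds = 1/9.
Require 0.6ⁿ ≤ 1/9 ÷ (157/43) = 43/1413.
0.6⁶ = 729/15625 is still above 43/1413 but 0.6⁷ = 2187/78125 is at or below it, so n = 7.

7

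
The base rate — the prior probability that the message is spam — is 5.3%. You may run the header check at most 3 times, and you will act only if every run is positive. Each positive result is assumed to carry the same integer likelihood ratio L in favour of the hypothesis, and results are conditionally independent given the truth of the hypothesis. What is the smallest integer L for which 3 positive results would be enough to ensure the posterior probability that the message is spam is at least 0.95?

Prior odds = 0.053/0.947 = 53/947.
Target odds = 0.95/0.05 = 19.
Need L³ ≥ 19 ÷ (53/947) = 17993/53.
6³ = 216 < 17993/53 ≤ 343 = 7³, so L = 7.

7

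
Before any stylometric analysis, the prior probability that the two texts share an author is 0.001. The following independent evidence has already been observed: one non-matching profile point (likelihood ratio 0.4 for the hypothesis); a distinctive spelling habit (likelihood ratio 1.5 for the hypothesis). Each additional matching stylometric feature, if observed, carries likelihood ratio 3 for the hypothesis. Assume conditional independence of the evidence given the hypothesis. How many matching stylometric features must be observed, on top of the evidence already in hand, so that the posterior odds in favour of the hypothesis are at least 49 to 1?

11

Prior odds = 0.001/0.999 = 1/999.
Combined Bayes factor of the evidence already in hand = 0.4 × 1.5 = 0.6.
Odds after that evidence = (1/999) × 0.6 = 1/1665.
Target odds = 49.
Need 3ⁿ ≥ 49 ÷ (1/1665) = 81585.
3¹⁰ = 59049 falls short of 81585 but 3¹¹ = 177147 reaches it, so n = 11.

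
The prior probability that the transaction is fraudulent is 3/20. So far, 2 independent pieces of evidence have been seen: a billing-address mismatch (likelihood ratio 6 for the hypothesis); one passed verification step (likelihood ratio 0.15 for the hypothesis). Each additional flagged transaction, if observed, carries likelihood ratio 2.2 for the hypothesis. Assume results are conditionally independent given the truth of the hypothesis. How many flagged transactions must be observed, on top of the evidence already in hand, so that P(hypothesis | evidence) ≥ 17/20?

5

Prior odds = 0.15/0.85 = 3/17.
Combined Bayes factor of the evidence already in hand = 6 × 0.15 = 0.9.
Odds after that evidence = (3/17) × 0.9 = 27/170.
Target odds = 0.85/0.15 = 17/3.
Need 2.2ⁿ ≥ 17/3 ÷ (27/170) = 2890/81.
2.2⁴ = 23.4256 falls short of 2890/81 but 2.2⁵ = 51.53632 reaches it, so n = 5.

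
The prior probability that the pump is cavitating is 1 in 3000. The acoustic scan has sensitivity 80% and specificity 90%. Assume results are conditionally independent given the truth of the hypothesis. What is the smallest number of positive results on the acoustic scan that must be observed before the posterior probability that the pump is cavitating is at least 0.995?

7

Prior odds: (1/3000) ÷ (2999/3000) = 1/2999.
False-positive rate = 1 − 0.9 = 0.1; likelihood ratio of a positive = 0.8/0.1 = 8.
Target odds: 0.995 ÷ 0.005 = 199.
Require 8ⁿ ≥ 199 ÷ (1/2999) = 596801.
8⁶ = 262144 falls short of 596801 but 8⁷ = 2097152 reaches it, so n = 7.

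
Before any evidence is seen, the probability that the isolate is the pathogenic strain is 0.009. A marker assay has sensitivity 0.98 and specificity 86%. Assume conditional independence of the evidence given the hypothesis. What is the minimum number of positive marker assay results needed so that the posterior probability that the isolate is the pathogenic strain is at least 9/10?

4

Prior odds = 0.009/0.991 = 9/991.
False-positive rate = 1 − 0.86 = 0.14; likelihood ratio of a positive = 0.98/0.14 = 7.
Target posterior odds = 0.9/0.1 = 9.
Need (9/991) × 7ⁿ ≥ 9, i.e. 7ⁿ ≥ 991.
7³ = 343 falls short of 991 but 7⁴ = 2401 reaches it, so n = 4.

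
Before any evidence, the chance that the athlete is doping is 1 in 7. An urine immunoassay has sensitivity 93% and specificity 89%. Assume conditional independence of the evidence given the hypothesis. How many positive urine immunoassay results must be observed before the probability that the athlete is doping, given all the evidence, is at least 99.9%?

Prior odds = (1/7)/(6/7) = 1/6.
False-positive rate = 1 − 0.89 = 0.11; likelihood ratio of a positive = 0.93/0.11 = 93/11.
Target posterior odds = 0.999/0.001 = 999.
Require (93/11)ⁿ ≥ 999 ÷ (1/6) = 5994.
(93/11)⁴ = 74805201/14641 falls short of 5994 but (93/11)⁵ ≈43196.8 reaches it, so n = 5.

5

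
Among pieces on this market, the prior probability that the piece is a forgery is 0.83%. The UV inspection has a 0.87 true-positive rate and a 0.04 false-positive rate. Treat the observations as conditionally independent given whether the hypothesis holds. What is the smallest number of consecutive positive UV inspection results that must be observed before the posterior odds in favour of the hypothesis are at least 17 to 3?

3

Prior odds: 0.0083 ÷ 0.9917 = 83/9917.
Likelihood ratio of a positive result = 0.87/0.04 = 21.75.
Target odds = 17/3.
Need (83/9917) × 21.75ⁿ ≥ 17/3, i.e. 21.75ⁿ ≥ 168589/249.
21.75² = 473.0625 falls short of 168589/249 but 21.75³ = 658503/64 reaches it, so n = 3.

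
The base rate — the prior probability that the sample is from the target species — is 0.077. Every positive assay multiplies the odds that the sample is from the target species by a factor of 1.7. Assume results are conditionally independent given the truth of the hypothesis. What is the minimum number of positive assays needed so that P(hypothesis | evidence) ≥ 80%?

8

Prior odds: 0.077 ÷ 0.923 = 77/923.
Likelihood ratio per positive assay = 1.7.
Target odds: 0.8 ÷ 0.2 = 4.
Require 1.7ⁿ ≥ 4 ÷ (77/923) = 3692/77.
1.7⁷ = 410338673/10000000 falls short of 3692/77 but 1.7⁸ ≈69.7576 reaches it, so n = 8.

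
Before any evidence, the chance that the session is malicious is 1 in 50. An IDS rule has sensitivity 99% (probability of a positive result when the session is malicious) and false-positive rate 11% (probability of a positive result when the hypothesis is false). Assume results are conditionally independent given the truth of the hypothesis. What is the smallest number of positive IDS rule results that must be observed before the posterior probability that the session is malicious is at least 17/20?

Prior odds: 0.02 ÷ 0.98 = 1/49.
Likelihood ratio of a positive result = 0.99/0.11 = 9.
Target posterior odds = 0.85/0.15 = 17/3.
Require 9ⁿ ≥ 17/3 ÷ (1/49) = 833/3.
9² = 81 falls short of 833/3 but 9³ = 729 reaches it, so n = 3.

3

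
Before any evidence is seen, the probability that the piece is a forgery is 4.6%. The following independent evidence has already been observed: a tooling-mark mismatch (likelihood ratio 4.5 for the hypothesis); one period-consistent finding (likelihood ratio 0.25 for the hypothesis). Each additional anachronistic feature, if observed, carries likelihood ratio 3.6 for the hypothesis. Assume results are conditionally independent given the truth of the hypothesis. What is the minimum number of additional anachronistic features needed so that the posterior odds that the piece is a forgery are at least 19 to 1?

Prior odds = 0.046/0.954 = 23/477.
Combined Bayes factor of the evidence already in hand = 4.5 × 0.25 = 1.125.
Odds after that evidence = (23/477) × 1.125 = 23/424.
Target odds = 19.
Need 3.6ⁿ ≥ 19 ÷ (23/424) = 8056/23.
3.6⁴ = 167.9616 falls short of 8056/23 but 3.6⁵ = 604.66176 reaches it, so n = 5.

5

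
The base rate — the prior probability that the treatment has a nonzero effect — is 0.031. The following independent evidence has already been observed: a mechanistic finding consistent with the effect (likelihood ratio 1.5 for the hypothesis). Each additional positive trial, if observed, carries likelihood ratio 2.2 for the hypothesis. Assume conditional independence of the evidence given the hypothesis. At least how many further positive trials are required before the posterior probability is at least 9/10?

Prior odds = 0.031/0.969 = 31/969.
Bayes factor of the evidence already in hand = 1.5.
Odds after that evidence = (31/969) × 1.5 = 31/646.
Target odds = 0.9/0.1 = 9.
Need 2.2ⁿ ≥ 9 ÷ (31/646) = 5814/31.
2.2⁶ = 1771561/15625 falls short of 5814/31 but 2.2⁷ = 19487171/78125 reaches it, so n = 7.

7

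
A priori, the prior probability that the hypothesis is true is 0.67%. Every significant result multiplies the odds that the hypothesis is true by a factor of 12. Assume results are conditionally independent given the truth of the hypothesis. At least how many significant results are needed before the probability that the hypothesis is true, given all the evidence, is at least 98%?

Prior odds: 0.0067 ÷ 0.9933 = 67/9933.
Likelihood ratio per significant result = 12.
Target odds: 0.98 ÷ 0.02 = 49.
Require 12ⁿ ≥ 49 ÷ (67/9933) = 486717/67.
12³ = 1728 falls short of 486717/67 but 12⁴ = 20736 reaches it, so n = 4.

4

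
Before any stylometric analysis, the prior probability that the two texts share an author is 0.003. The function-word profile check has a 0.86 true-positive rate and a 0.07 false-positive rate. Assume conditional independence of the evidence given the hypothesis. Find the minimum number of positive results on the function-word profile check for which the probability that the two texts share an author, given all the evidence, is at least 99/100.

Prior odds = 0.003/0.997 = 3/997.
Likelihood ratio of a positive result = 0.86/0.07 = 86/7.
Target odds: 0.99 ÷ 0.01 = 99.
Need (3/997) × (86/7)ⁿ ≥ 99, i.e. (86/7)ⁿ ≥ 32901.
(86/7)⁴ = 54700816/2401 falls short of 32901 but (86/7)⁵ ≈279899 reaches it, so n = 5.

5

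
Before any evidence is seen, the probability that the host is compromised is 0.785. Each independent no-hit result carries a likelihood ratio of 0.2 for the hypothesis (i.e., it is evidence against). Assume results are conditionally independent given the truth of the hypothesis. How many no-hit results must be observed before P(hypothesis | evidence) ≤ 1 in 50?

4

Prior odds = 0.785/0.215 = 157/43.
Likelihood ratio per no-hit result = 0.2.
Target posterior odds = 0.02/0.98 = 1/49.
Need (157/43) × 0.2ⁿ ≤ 1/49, i.e. 0.2ⁿ ≤ 43/7693.
0.2³ = 0.008 is still above 43/7693 but 0.2⁴ = 0.0016 is at or below it, so n = 4.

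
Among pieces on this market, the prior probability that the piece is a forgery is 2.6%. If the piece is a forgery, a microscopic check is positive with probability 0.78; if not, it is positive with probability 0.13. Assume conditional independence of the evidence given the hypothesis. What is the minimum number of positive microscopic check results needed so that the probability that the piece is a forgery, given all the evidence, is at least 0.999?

6

Prior odds = 0.026/0.974 = 13/487.
Likelihood ratio of a positive = 0.78/0.13 = 6.
Target posterior odds = 0.999/0.001 = 999.
Require 6ⁿ ≥ 999 ÷ (13/487) = 486513/13.
6⁵ = 7776 falls short of 486513/13 but 6⁶ = 46656 reaches it, so n = 6.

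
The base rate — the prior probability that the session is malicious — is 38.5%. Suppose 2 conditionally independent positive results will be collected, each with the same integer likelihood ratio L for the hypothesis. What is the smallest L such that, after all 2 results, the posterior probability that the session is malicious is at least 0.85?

4

Prior odds = 0.385/0.615 = 77/123.
Target odds = 0.85/0.15 = 17/3.
Need L² ≥ 17/3 ÷ (77/123) = 697/77.
3² = 9 < 697/77 ≤ 16 = 4², so L = 4.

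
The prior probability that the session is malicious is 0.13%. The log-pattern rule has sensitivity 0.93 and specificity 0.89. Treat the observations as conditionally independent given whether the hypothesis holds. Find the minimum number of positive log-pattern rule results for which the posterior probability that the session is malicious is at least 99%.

Prior odds = 0.0013/0.9987 = 13/9987.
False-positive rate = 1 − 0.89 = 0.11; likelihood ratio of a positive = 0.93/0.11 = 93/11.
Target odds: 0.99 ÷ 0.01 = 99.
Require (93/11)ⁿ ≥ 99 ÷ (13/9987) = 988713/13.
(93/11)⁵ ≈43196.8 falls short of 988713/13 but (93/11)⁶ ≈365209 reaches it, so n = 6.

6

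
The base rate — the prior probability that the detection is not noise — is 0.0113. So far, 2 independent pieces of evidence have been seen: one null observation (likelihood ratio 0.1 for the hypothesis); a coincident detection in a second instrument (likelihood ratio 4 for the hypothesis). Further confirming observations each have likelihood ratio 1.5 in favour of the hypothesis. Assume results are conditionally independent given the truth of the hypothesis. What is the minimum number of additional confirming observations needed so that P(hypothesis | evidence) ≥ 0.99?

25

Prior odds = 0.0113/0.9887 = 113/9887.
Combined Bayes factor of the evidence already in hand = 0.1 × 4 = 0.4.
Odds after that evidence = (113/9887) × 0.4 = 226/49435.
Target odds = 0.99/0.01 = 99.
Need 1.5ⁿ ≥ 99 ÷ (226/49435) = 4894065/226.
1.5²⁴ ≈16834.1 falls short of 4894065/226 but 1.5²⁵ ≈25251.2 reaches it, so n = 25.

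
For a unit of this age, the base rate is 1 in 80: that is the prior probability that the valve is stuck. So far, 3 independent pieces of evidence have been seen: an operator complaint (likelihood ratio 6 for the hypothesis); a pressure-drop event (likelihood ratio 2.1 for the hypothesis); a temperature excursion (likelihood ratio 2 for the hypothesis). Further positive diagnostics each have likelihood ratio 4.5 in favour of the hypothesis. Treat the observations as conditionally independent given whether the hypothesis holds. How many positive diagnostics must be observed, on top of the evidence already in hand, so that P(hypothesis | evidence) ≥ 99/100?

4

Prior odds = 0.0125/0.9875 = 1/79.
Combined Bayes factor of the evidence already in hand = 6 × 2.1 × 2 = 25.2.
Odds after that evidence = (1/79) × 25.2 = 126/395.
Target odds = 0.99/0.01 = 99.
Need 4.5ⁿ ≥ 99 ÷ (126/395) = 4345/14.
4.5³ = 91.125 falls short of 4345/14 but 4.5⁴ = 410.0625 reaches it, so n = 4.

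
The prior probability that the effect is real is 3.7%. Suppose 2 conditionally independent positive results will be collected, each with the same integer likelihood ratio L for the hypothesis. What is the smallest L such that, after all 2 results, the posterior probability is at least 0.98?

36

Prior odds = 0.037/0.963 = 37/963.
Target odds = 0.98/0.02 = 49.
Need L² ≥ 49 ÷ (37/963) = 47187/37.
35² = 1225 < 47187/37 ≤ 1296 = 36², so L = 36.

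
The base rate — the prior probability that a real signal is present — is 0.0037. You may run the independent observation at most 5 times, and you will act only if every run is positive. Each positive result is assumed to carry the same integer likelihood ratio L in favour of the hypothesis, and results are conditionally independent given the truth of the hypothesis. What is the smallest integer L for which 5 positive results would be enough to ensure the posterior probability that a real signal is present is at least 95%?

6

Prior odds = 0.0037/0.9963 = 37/9963.
Target odds = 0.95/0.05 = 19.
Need L⁵ ≥ 19 ÷ (37/9963) = 189297/37.
5⁵ = 3125 < 189297/37 ≤ 7776 = 6⁵, so L = 6.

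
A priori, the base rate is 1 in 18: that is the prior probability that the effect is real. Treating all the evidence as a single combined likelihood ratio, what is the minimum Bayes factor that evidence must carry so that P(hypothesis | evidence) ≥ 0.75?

Prior odds = (1/18)/(17/18) = 1/17.
Target odds = 0.75/0.25 = 3.
Required Bayes factor = 3 ÷ (1/17) = 51.

51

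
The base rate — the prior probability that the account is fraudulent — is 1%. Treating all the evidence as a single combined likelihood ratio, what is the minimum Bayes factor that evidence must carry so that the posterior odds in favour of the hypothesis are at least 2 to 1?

198

Prior odds = 0.01/0.99 = 1/99.
Target odds = 2.
Required Bayes factor = 2 ÷ (1/99) = 198.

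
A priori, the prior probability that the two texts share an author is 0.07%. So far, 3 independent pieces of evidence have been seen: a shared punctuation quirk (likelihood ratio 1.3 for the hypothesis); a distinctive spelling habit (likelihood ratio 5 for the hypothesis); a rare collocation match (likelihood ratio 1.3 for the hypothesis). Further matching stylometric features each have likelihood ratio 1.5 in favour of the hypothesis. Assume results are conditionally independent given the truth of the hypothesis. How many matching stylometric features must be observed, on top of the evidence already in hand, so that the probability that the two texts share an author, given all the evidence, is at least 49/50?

23

Prior odds = 0.0007/0.9993 = 7/9993.
Combined Bayes factor of the evidence already in hand = 1.3 × 5 × 1.3 = 8.45.
Odds after that evidence = (7/9993) × 8.45 = 1183/199860.
Target odds = 0.98/0.02 = 49.
Need 1.5ⁿ ≥ 49 ÷ (1183/199860) = 1399020/169.
1.5²² ≈7481.83 falls short of 1399020/169 but 1.5²³ ≈11222.7 reaches it, so n = 23.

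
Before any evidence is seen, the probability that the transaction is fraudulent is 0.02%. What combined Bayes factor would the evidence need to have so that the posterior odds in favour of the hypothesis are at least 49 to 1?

244951

Prior odds = 0.0002/0.9998 = 1/4999.
Target odds = 49.
Required Bayes factor = 49 ÷ (1/4999) = 244951.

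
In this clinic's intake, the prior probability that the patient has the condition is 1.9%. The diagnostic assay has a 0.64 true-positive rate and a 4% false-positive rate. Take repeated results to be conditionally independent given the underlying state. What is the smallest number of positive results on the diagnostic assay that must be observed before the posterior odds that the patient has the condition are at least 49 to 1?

3

Prior odds: 0.019 ÷ 0.981 = 19/981.
Likelihood ratio of a positive result = 0.64/0.04 = 16.
Target odds = 49.
Require 16ⁿ ≥ 49 ÷ (19/981) = 48069/19.
16² = 256 falls short of 48069/19 but 16³ = 4096 reaches it, so n = 3.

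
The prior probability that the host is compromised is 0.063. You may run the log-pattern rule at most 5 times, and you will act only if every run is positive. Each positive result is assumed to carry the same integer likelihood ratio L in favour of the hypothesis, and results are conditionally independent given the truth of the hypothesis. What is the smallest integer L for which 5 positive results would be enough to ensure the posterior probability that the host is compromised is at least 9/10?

3

Prior odds = 0.063/0.937 = 63/937.
Target odds = 0.9/0.1 = 9.
Need L⁵ ≥ 9 ÷ (63/937) = 937/7.
2⁵ = 32 < 937/7 ≤ 243 = 3⁵, so L = 3.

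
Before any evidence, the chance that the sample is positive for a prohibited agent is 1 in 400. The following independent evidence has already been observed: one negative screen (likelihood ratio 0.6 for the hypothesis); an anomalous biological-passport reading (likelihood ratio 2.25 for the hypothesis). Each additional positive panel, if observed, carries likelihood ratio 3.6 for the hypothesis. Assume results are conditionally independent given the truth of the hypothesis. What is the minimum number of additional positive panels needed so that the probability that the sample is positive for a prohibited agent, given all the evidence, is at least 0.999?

Prior odds = 0.0025/0.9975 = 1/399.
Combined Bayes factor of the evidence already in hand = 0.6 × 2.25 = 1.35.
Odds after that evidence = (1/399) × 1.35 = 9/2660.
Target odds = 0.999/0.001 = 999.
Need 3.6ⁿ ≥ 999 ÷ (9/2660) = 295260.
3.6⁹ ≈101560 falls short of 295260 but 3.6¹⁰ ≈365616 reaches it, so n = 10.

10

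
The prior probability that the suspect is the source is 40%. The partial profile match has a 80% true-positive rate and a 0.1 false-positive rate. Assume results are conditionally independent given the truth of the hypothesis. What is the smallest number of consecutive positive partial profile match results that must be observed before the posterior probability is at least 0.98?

Prior odds: 0.4 ÷ 0.6 = 2/3.
Likelihood ratio of a positive result = 0.8/0.1 = 8.
Target posterior odds = 0.98/0.02 = 49.
Require 8ⁿ ≥ 49 ÷ (2/3) = 73.5.
8² = 64 falls short of 73.5 but 8³ = 512 reaches it, so n = 3.

3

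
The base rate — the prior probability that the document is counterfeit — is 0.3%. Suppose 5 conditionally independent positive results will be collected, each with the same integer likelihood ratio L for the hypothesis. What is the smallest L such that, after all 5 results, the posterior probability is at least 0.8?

Prior odds = 0.003/0.997 = 3/997.
Target odds = 0.8/0.2 = 4.
Need L⁵ ≥ 4 ÷ (3/997) = 3988/3.
4⁵ = 1024 < 3988/3 ≤ 3125 = 5⁵, so L = 5.

5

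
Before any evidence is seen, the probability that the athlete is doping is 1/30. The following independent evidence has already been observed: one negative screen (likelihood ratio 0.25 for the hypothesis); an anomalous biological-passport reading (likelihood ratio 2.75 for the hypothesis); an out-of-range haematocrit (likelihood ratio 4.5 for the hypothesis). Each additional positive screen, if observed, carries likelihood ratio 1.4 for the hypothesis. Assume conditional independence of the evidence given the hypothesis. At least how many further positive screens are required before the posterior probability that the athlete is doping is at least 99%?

21

Prior odds = (1/30)/(29/30) = 1/29.
Combined Bayes factor of the evidence already in hand = 0.25 × 2.75 × 4.5 = 3.09375.
Odds after that evidence = (1/29) × 3.09375 = 99/928.
Target odds = 0.99/0.01 = 99.
Need 1.4ⁿ ≥ 99 ÷ (99/928) = 928.
1.4²⁰ ≈836.683 falls short of 928 but 1.4²¹ ≈1171.36 reaches it, so n = 21.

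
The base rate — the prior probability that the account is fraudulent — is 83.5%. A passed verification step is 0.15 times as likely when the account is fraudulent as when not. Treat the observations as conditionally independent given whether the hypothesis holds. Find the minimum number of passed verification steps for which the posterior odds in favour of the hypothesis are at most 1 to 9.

Prior odds = 0.835/0.165 = 167/33.
Likelihood ratio per passed verification step = 0.15.
Target odds = 1/9.
Require 0.15ⁿ ≤ 1/9 ÷ (167/33) = 11/501.
0.15² = 0.0225 is still above 11/501 but 0.15³ = 0.003375 is at or below it, so n = 3.

3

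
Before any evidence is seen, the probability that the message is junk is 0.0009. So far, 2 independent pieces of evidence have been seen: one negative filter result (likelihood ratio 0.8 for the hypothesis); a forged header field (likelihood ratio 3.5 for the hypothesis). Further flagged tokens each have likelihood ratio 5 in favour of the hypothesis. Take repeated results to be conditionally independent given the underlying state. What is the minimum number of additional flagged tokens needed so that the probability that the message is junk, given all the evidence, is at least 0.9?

Prior odds = 0.0009/0.9991 = 9/9991.
Combined Bayes factor of the evidence already in hand = 0.8 × 3.5 = 2.8.
Odds after that evidence = (9/9991) × 2.8 = 126/49955.
Target odds = 0.9/0.1 = 9.
Need 5ⁿ ≥ 9 ÷ (126/49955) = 49955/14.
5⁵ = 3125 falls short of 49955/14 but 5⁶ = 15625 reaches it, so n = 6.

6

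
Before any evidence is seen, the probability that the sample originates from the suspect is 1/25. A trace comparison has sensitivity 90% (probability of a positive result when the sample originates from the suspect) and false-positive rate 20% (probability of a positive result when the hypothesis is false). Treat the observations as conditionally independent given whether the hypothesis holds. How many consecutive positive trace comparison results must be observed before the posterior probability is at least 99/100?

6

Prior odds: 0.04 ÷ 0.96 = 1/24.
Likelihood ratio of a positive result = 0.9/0.2 = 4.5.
Target odds: 0.99 ÷ 0.01 = 99.
Need (1/24) × 4.5ⁿ ≥ 99, i.e. 4.5ⁿ ≥ 2376.
4.5⁵ = 1845.28125 falls short of 2376 but 4.5⁶ = 8303.765625 reaches it, so n = 6.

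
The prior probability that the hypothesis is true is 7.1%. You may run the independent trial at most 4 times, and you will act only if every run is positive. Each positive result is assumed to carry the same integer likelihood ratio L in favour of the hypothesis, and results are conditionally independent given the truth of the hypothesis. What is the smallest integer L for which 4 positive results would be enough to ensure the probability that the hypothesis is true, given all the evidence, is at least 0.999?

Prior odds = 0.071/0.929 = 71/929.
Target odds = 0.999/0.001 = 999.
Need L⁴ ≥ 999 ÷ (71/929) = 928071/71.
10⁴ = 10000 < 928071/71 ≤ 14641 = 11⁴, so L = 11.

11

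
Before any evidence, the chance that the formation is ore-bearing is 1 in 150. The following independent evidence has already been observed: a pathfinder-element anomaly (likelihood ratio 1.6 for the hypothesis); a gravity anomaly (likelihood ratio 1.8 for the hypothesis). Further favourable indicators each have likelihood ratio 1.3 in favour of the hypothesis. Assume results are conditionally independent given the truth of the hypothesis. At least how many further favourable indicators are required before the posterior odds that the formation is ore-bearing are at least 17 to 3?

Prior odds = (1/150)/(149/150) = 1/149.
Combined Bayes factor of the evidence already in hand = 1.6 × 1.8 = 2.88.
Odds after that evidence = (1/149) × 2.88 = 72/3725.
Target odds = 17/3.
Need 1.3ⁿ ≥ 17/3 ÷ (72/3725) = 63325/216.
1.3²¹ ≈247.065 falls short of 63325/216 but 1.3²² ≈321.184 reaches it, so n = 22.

22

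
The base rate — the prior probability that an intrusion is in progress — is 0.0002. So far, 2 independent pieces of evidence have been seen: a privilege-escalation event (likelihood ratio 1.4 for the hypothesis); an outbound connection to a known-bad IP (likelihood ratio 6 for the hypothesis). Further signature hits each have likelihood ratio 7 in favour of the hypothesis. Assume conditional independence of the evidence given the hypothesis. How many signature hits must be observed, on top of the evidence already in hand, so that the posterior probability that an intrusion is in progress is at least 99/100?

6

Prior odds = 0.0002/0.9998 = 1/4999.
Combined Bayes factor of the evidence already in hand = 1.4 × 6 = 8.4.
Odds after that evidence = (1/4999) × 8.4 = 42/24995.
Target odds = 0.99/0.01 = 99.
Need 7ⁿ ≥ 99 ÷ (42/24995) = 824835/14.
7⁵ = 16807 falls short of 824835/14 but 7⁶ = 117649 reaches it, so n = 6.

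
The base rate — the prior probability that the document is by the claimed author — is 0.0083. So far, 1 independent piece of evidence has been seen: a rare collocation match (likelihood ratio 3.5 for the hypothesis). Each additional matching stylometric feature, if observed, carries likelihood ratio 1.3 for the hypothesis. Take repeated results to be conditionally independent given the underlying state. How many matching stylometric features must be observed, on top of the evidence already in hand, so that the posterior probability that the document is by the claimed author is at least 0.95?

25

Prior odds = 0.0083/0.9917 = 83/9917.
Bayes factor of the evidence already in hand = 3.5.
Odds after that evidence = (83/9917) × 3.5 = 581/19834.
Target odds = 0.95/0.05 = 19.
Need 1.3ⁿ ≥ 19 ÷ (581/19834) = 376846/581.
1.3²⁴ ≈542.801 falls short of 376846/581 but 1.3²⁵ ≈705.641 reaches it, so n = 25.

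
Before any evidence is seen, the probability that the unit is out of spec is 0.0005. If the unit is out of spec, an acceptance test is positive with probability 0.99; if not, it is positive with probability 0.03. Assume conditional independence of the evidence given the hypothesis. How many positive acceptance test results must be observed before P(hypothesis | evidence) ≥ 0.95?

4

Prior odds = 0.0005/0.9995 = 1/1999.
Likelihood ratio of a positive = 0.99/0.03 = 33.
Target odds: 0.95 ÷ 0.05 = 19.
Need (1/1999) × 33ⁿ ≥ 19, i.e. 33ⁿ ≥ 37981.
33³ = 35937 falls short of 37981 but 33⁴ = 1185921 reaches it, so n = 4.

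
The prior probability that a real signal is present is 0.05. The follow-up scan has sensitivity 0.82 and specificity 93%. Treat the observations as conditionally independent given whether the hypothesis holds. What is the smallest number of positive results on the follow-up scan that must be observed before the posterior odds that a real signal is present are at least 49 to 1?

Prior odds: 0.05 ÷ 0.95 = 1/19.
False-positive rate = 1 − 0.93 = 0.07; likelihood ratio of a positive = 0.82/0.07 = 82/7.
Target odds = 49.
Need (1/19) × (82/7)ⁿ ≥ 49, i.e. (82/7)ⁿ ≥ 931.
(82/7)² = 6724/49 falls short of 931 but (82/7)³ = 551368/343 reaches it, so n = 3.

3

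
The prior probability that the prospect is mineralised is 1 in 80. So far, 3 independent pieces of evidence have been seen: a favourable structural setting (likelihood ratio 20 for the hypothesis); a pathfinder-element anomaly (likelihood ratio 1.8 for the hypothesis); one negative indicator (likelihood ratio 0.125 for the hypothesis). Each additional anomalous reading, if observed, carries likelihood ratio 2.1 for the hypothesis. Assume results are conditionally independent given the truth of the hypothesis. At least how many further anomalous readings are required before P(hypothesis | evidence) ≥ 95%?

8

Prior odds = 0.0125/0.9875 = 1/79.
Combined Bayes factor of the evidence already in hand = 20 × 1.8 × 0.125 = 4.5.
Odds after that evidence = (1/79) × 4.5 = 9/158.
Target odds = 0.95/0.05 = 19.
Need 2.1ⁿ ≥ 19 ÷ (9/158) = 3002/9.
2.1⁷ ≈180.109 falls short of 3002/9 but 2.1⁸ ≈378.229 reaches it, so n = 8.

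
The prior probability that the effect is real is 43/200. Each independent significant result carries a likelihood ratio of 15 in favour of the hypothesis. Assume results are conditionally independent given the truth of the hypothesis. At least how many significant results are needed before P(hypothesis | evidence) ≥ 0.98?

Prior odds = 0.215/0.785 = 43/157.
Likelihood ratio per significant result = 15.
Target odds: 0.98 ÷ 0.02 = 49.
Need (43/157) × 15ⁿ ≥ 49, i.e. 15ⁿ ≥ 7693/43.
15¹ = 15 falls short of 7693/43 but 15² = 225 reaches it, so n = 2.

2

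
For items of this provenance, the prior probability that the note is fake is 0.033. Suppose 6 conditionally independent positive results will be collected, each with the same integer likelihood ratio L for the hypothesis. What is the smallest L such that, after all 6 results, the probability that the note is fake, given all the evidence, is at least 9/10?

Prior odds = 0.033/0.967 = 33/967.
Target odds = 0.9/0.1 = 9.
Need L⁶ ≥ 9 ÷ (33/967) = 2901/11.
2⁶ = 64 < 2901/11 ≤ 729 = 3⁶, so L = 3.

3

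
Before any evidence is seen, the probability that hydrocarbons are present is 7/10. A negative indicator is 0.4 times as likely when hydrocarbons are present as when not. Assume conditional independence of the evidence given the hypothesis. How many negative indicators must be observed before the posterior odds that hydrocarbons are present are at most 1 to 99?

Prior odds = 0.7/0.3 = 7/3.
Likelihood ratio per negative indicator = 0.4.
Target odds = 1/99.
Require 0.4ⁿ ≤ 1/99 ÷ (7/3) = 1/231.
0.4⁵ = 0.01024 is still above 1/231 but 0.4⁶ = 64/15625 is at or below it, so n = 6.

6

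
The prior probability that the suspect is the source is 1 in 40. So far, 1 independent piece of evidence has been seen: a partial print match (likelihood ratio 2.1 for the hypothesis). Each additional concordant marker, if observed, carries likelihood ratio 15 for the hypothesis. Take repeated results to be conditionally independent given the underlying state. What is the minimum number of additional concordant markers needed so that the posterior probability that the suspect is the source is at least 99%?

Prior odds = 0.025/0.975 = 1/39.
Bayes factor of the evidence already in hand = 2.1.
Odds after that evidence = (1/39) × 2.1 = 7/130.
Target odds = 0.99/0.01 = 99.
Need 15ⁿ ≥ 99 ÷ (7/130) = 12870/7.
15² = 225 falls short of 12870/7 but 15³ = 3375 reaches it, so n = 3.

3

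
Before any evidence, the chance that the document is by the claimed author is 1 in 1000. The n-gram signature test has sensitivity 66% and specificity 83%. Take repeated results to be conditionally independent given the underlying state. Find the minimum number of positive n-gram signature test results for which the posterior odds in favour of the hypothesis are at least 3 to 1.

6

Prior odds = 0.001/0.999 = 1/999.
False-positive rate = 1 − 0.83 = 0.17; likelihood ratio of a positive = 0.66/0.17 = 66/17.
Target odds = 3.
Require (66/17)ⁿ ≥ 3 ÷ (1/999) = 2997.
(66/17)⁵ ≈882.013 falls short of 2997 but (66/17)⁶ ≈3424.29 reaches it, so n = 6.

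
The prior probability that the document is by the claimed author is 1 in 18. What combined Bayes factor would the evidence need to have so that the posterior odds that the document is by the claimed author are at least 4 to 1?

Prior odds = (1/18)/(17/18) = 1/17.
Target odds = 4.
Required Bayes factor = 4 ÷ (1/17) = 68.

68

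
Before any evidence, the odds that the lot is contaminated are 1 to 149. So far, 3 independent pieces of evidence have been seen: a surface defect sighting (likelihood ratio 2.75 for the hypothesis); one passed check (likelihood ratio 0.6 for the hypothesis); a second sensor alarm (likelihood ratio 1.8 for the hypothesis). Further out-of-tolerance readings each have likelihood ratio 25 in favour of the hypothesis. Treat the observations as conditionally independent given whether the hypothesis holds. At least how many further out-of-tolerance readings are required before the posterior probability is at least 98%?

Prior odds = 1/149.
Combined Bayes factor of the evidence already in hand = 2.75 × 0.6 × 1.8 = 2.97.
Odds after that evidence = (1/149) × 2.97 = 297/14900.
Target odds = 0.98/0.02 = 49.
Need 25ⁿ ≥ 49 ÷ (297/14900) = 730100/297.
25² = 625 falls short of 730100/297 but 25³ = 15625 reaches it, so n = 3.

3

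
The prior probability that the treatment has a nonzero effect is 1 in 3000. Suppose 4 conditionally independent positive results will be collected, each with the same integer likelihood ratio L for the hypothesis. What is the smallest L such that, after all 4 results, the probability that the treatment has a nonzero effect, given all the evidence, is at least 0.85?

Prior odds = (1/3000)/(2999/3000) = 1/2999.
Target odds = 0.85/0.15 = 17/3.
Need L⁴ ≥ 17/3 ÷ (1/2999) = 50983/3.
11⁴ = 14641 < 50983/3 ≤ 20736 = 12⁴, so L = 12.

12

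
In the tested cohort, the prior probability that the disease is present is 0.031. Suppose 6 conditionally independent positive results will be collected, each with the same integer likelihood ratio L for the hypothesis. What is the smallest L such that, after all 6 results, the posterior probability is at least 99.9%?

6

Prior odds = 0.031/0.969 = 31/969.
Target odds = 0.999/0.001 = 999.
Need L⁶ ≥ 999 ÷ (31/969) = 968031/31.
5⁶ = 15625 < 968031/31 ≤ 46656 = 6⁶, so L = 6.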